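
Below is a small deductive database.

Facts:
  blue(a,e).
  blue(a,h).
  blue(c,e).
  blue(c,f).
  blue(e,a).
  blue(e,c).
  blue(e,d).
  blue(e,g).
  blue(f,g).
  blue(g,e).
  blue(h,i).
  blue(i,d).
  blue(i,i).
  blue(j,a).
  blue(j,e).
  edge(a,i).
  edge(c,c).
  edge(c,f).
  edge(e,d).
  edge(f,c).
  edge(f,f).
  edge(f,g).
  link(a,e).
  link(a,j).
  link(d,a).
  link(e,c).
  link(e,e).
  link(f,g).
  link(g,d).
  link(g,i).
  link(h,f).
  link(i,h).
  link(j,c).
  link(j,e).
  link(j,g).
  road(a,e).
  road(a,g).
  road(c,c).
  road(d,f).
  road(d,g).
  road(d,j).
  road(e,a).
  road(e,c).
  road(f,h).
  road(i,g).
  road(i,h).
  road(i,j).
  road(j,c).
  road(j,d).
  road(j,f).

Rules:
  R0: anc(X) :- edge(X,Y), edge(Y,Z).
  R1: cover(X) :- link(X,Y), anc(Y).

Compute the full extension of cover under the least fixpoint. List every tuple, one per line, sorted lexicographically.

round 1: derive anc(c) via R0 from edge(c,c), edge(c,c)
round 1: derive anc(f) via R0 from edge(f,c), edge(c,c)
round 2: derive cover(e) via R1 from link(e,c), anc(c)
round 2: derive cover(h) via R1 from link(h,f), anc(f)
round 2: derive cover(j) via R1 from link(j,c), anc(c)

cover(e)
cover(h)
cover(j)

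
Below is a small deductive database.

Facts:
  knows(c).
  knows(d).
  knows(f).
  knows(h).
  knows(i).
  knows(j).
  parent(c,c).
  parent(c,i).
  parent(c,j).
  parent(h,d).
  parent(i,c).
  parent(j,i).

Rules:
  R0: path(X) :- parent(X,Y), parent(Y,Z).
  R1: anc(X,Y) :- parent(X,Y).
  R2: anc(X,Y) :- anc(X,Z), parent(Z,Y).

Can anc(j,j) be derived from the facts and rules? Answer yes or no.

round 1: derive anc(c,c) via R1 from parent(c,c)
round 1: derive anc(c,i) via R1 from parent(c,i)
round 1: derive anc(c,j) via R1 from parent(c,j)
round 1: derive anc(h,d) via R1 from parent(h,d)
round 1: derive anc(i,c) via R1 from parent(i,c)
round 1: derive anc(j,i) via R1 from parent(j,i)
round 2: derive anc(i,i) via R2 from anc(i,c), parent(c,i)
round 2: derive anc(i,j) via R2 from anc(i,c), parent(c,j)
round 2: derive anc(j,c) via R2 from anc(j,i), parent(i,c)
round 3: derive anc(j,j) via R2 from anc(j,c), parent(c,j)

yes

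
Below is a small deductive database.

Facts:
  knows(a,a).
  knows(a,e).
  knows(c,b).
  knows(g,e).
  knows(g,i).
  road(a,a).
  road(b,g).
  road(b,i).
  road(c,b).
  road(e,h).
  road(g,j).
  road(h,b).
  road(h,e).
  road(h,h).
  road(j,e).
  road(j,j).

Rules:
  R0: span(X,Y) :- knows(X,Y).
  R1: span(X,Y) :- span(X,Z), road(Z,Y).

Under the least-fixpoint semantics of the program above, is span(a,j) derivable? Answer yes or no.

yes

round 1: derive span(a,a) via R0 from knows(a,a)
round 1: derive span(a,e) via R0 from knows(a,e)
round 1: derive span(c,b) via R0 from knows(c,b)
round 1: derive span(g,e) via R0 from knows(g,e)
round 1: derive span(g,i) via R0 from knows(g,i)
round 2: derive span(a,h) via R1 from span(a,e), road(e,h)
round 2: derive span(c,g) via R1 from span(c,b), road(b,g)
round 2: derive span(c,i) via R1 from span(c,b), road(b,i)
round 2: derive span(g,h) via R1 from span(g,e), road(e,h)
round 3: derive span(a,b) via R1 from span(a,h), road(h,b)
round 3: derive span(c,j) via R1 from span(c,g), road(g,j)
round 3: derive span(g,b) via R1 from span(g,h), road(h,b)
round 4: derive span(a,g) via R1 from span(a,b), road(b,g)
round 4: derive span(a,i) via R1 from span(a,b), road(b,i)
round 4: derive span(c,e) via R1 from span(c,j), road(j,e)
round 4: derive span(g,g) via R1 from span(g,b), road(b,g)
round 5: derive span(a,j) via R1 from span(a,g), road(g,j)
round 5: derive span(c,h) via R1 from span(c,e), road(e,h)
round 5: derive span(g,j) via R1 from span(g,g), road(g,j)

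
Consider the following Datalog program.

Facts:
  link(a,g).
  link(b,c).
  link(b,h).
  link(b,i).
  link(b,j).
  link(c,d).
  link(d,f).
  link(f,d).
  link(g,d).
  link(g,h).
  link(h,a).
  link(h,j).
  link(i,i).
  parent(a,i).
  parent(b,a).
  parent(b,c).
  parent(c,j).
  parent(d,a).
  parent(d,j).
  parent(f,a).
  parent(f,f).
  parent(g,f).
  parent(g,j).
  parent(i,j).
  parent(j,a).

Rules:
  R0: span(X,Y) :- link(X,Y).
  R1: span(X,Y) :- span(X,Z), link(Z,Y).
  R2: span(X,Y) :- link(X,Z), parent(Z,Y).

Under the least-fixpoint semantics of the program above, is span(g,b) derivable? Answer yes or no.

round 1: derive span(a,g) via R0 from link(a,g)
round 1: derive span(b,c) via R0 from link(b,c)
round 1: derive span(b,h) via R0 from link(b,h)
round 1: derive span(b,i) via R0 from link(b,i)
round 1: derive span(b,j) via R0 from link(b,j)
round 1: derive span(c,d) via R0 from link(c,d)
round 1: derive span(d,f) via R0 from link(d,f)
round 1: derive span(f,d) via R0 from link(f,d)
round 1: derive span(g,d) via R0 from link(g,d)
round 1: derive span(g,h) via R0 from link(g,h)
round 1: derive span(h,a) via R0 from link(h,a)
round 1: derive span(h,j) via R0 from link(h,j)
round 1: derive span(i,i) via R0 from link(i,i)
round 1: derive span(a,f) via R2 from link(a,g), parent(g,f)
round 1: derive span(a,j) via R2 from link(a,g), parent(g,j)
round 1: derive span(b,a) via R2 from link(b,j), parent(j,a)
round 1: derive span(c,a) via R2 from link(c,d), parent(d,a)
round 1: derive span(c,j) via R2 from link(c,d), parent(d,j)
round 1: derive span(d,a) via R2 from link(d,f), parent(f,a)
round 1: derive span(f,a) via R2 from link(f,d), parent(d,a)
round 1: derive span(f,j) via R2 from link(f,d), parent(d,j)
round 1: derive span(g,a) via R2 from link(g,d), parent(d,a)
round 1: derive span(g,j) via R2 from link(g,d), parent(d,j)
round 1: derive span(h,i) via R2 from link(h,a), parent(a,i)
round 1: derive span(i,j) via R2 from link(i,i), parent(i,j)
round 2: derive span(a,d) via R1 from span(a,f), link(f,d)
round 2: derive span(a,h) via R1 from span(a,g), link(g,h)
round 2: derive span(b,d) via R1 from span(b,c), link(c,d)
round 2: derive span(b,g) via R1 from span(b,a), link(a,g)
round 2: derive span(c,f) via R1 from span(c,d), link(d,f)
round 2: derive span(c,g) via R1 from span(c,a), link(a,g)
round 2: derive span(d,d) via R1 from span(d,f), link(f,d)
round 2: derive span(d,g) via R1 from span(d,a), link(a,g)
round 2: derive span(f,f) via R1 from span(f,d), link(d,f)
round 2: derive span(f,g) via R1 from span(f,a), link(a,g)
round 2: derive span(g,f) via R1 from span(g,d), link(d,f)
round 2: derive span(g,g) via R1 from span(g,a), link(a,g)
round 2: derive span(h,g) via R1 from span(h,a), link(a,g)
round 3: derive span(a,a) via R1 from span(a,h), link(h,a)
round 3: derive span(b,f) via R1 from span(b,d), link(d,f)
round 3: derive span(c,h) via R1 from span(c,g), link(g,h)
round 3: derive span(d,h) via R1 from span(d,g), link(g,h)
round 3: derive span(f,h) via R1 from span(f,g), link(g,h)
round 3: derive span(h,d) via R1 from span(h,g), link(g,d)
round 3: derive span(h,h) via R1 from span(h,g), link(g,h)
round 4: derive span(d,j) via R1 from span(d,h), link(h,j)
round 4: derive span(h,f) via R1 from span(h,d), link(d,f)

no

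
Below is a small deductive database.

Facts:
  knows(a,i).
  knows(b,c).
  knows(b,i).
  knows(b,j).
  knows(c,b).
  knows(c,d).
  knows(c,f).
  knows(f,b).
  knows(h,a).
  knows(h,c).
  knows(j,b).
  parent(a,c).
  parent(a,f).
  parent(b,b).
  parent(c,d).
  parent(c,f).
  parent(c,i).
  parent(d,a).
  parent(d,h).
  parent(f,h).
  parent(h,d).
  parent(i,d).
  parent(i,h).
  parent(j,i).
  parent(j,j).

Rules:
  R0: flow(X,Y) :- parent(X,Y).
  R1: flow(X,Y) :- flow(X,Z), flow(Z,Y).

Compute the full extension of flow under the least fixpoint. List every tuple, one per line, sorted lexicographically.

round 1: derive flow(a,c) via R0 from parent(a,c)
round 1: derive flow(a,f) via R0 from parent(a,f)
round 1: derive flow(b,b) via R0 from parent(b,b)
round 1: derive flow(c,d) via R0 from parent(c,d)
round 1: derive flow(c,f) via R0 from parent(c,f)
round 1: derive flow(c,i) via R0 from parent(c,i)
round 1: derive flow(d,a) via R0 from parent(d,a)
round 1: derive flow(d,h) via R0 from parent(d,h)
round 1: derive flow(f,h) via R0 from parent(f,h)
round 1: derive flow(h,d) via R0 from parent(h,d)
round 1: derive flow(i,d) via R0 from parent(i,d)
round 1: derive flow(i,h) via R0 from parent(i,h)
round 1: derive flow(j,i) via R0 from parent(j,i)
round 1: derive flow(j,j) via R0 from parent(j,j)
round 2: derive flow(a,d) via R1 from flow(a,c), flow(c,d)
round 2: derive flow(a,h) via R1 from flow(a,f), flow(f,h)
round 2: derive flow(a,i) via R1 from flow(a,c), flow(c,i)
round 2: derive flow(c,a) via R1 from flow(c,d), flow(d,a)
round 2: derive flow(c,h) via R1 from flow(c,d), flow(d,h)
round 2: derive flow(d,c) via R1 from flow(d,a), flow(a,c)
round 2: derive flow(d,d) via R1 from flow(d,h), flow(h,d)
round 2: derive flow(d,f) via R1 from flow(d,a), flow(a,f)
round 2: derive flow(f,d) via R1 from flow(f,h), flow(h,d)
round 2: derive flow(h,a) via R1 from flow(h,d), flow(d,a)
round 2: derive flow(h,h) via R1 from flow(h,d), flow(d,h)
round 2: derive flow(i,a) via R1 from flow(i,d), flow(d,a)
round 2: derive flow(j,d) via R1 from flow(j,i), flow(i,d)
round 2: derive flow(j,h) via R1 from flow(j,i), flow(i,h)
round 3: derive flow(a,a) via R1 from flow(a,c), flow(c,a)
round 3: derive flow(c,c) via R1 from flow(c,a), flow(a,c)
round 3: derive flow(d,i) via R1 from flow(d,a), flow(a,i)
round 3: derive flow(f,a) via R1 from flow(f,d), flow(d,a)
round 3: derive flow(f,c) via R1 from flow(f,d), flow(d,c)
round 3: derive flow(f,f) via R1 from flow(f,d), flow(d,f)
round 3: derive flow(h,c) via R1 from flow(h,a), flow(a,c)
round 3: derive flow(h,f) via R1 from flow(h,a), flow(a,f)
round 3: derive flow(h,i) via R1 from flow(h,a), flow(a,i)
round 3: derive flow(i,c) via R1 from flow(i,a), flow(a,c)
round 3: derive flow(i,f) via R1 from flow(i,a), flow(a,f)
round 3: derive flow(i,i) via R1 from flow(i,a), flow(a,i)
round 3: derive flow(j,a) via R1 from flow(j,d), flow(d,a)
round 3: derive flow(j,c) via R1 from flow(j,d), flow(d,c)
round 3: derive flow(j,f) via R1 from flow(j,d), flow(d,f)
round 4: derive flow(f,i) via R1 from flow(f,a), flow(a,i)

flow(a,a)
flow(a,c)
flow(a,d)
flow(a,f)
flow(a,h)
flow(a,i)
flow(b,b)
flow(c,a)
flow(c,c)
flow(c,d)
flow(c,f)
flow(c,h)
flow(c,i)
flow(d,a)
flow(d,c)
flow(d,d)
flow(d,f)
flow(d,h)
flow(d,i)
flow(f,a)
flow(f,c)
flow(f,d)
flow(f,f)
flow(f,h)
flow(f,i)
flow(h,a)
flow(h,c)
flow(h,d)
flow(h,f)
flow(h,h)
flow(h,i)
flow(i,a)
flow(i,c)
flow(i,d)
flow(i,f)
flow(i,h)
flow(i,i)
flow(j,a)
flow(j,c)
flow(j,d)
flow(j,f)
flow(j,h)
flow(j,i)
flow(j,j)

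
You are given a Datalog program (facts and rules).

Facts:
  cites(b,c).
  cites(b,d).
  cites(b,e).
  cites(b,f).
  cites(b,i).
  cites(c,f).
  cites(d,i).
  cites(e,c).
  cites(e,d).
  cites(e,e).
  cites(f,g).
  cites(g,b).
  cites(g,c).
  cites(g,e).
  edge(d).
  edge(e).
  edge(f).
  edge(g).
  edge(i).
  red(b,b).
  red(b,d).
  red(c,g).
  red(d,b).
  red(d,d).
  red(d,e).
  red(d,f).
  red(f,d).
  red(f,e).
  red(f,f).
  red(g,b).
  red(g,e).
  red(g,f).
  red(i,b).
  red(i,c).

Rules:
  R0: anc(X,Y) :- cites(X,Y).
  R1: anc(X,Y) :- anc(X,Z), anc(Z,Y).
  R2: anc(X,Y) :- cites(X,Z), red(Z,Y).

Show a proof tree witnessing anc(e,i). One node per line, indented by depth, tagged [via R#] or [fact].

anc(e,i)  [via R1]
  anc(e,b)  [via R2]
    cites(e,d)  [fact]
    red(d,b)  [fact]
  anc(b,i)  [via R0]
    cites(b,i)  [fact]

round 1: derive anc(b,c) via R0 from cites(b,c)
round 1: derive anc(b,d) via R0 from cites(b,d)
round 1: derive anc(b,e) via R0 from cites(b,e)
round 1: derive anc(b,f) via R0 from cites(b,f)
round 1: derive anc(b,i) via R0 from cites(b,i)
round 1: derive anc(c,f) via R0 from cites(c,f)
round 1: derive anc(d,i) via R0 from cites(d,i)
round 1: derive anc(e,c) via R0 from cites(e,c)
round 1: derive anc(e,d) via R0 from cites(e,d)
round 1: derive anc(e,e) via R0 from cites(e,e)
round 1: derive anc(f,g) via R0 from cites(f,g)
round 1: derive anc(g,b) via R0 from cites(g,b)
round 1: derive anc(g,c) via R0 from cites(g,c)
round 1: derive anc(g,e) via R0 from cites(g,e)
round 1: derive anc(b,b) via R2 from cites(b,d), red(d,b)
round 1: derive anc(b,g) via R2 from cites(b,c), red(c,g)
round 1: derive anc(c,d) via R2 from cites(c,f), red(f,d)
round 1: derive anc(c,e) via R2 from cites(c,f), red(f,e)
round 1: derive anc(d,b) via R2 from cites(d,i), red(i,b)
round 1: derive anc(d,c) via R2 from cites(d,i), red(i,c)
round 1: derive anc(e,b) via R2 from cites(e,d), red(d,b)
round 1: derive anc(e,f) via R2 from cites(e,d), red(d,f)
round 1: derive anc(e,g) via R2 from cites(e,c), red(c,g)
round 1: derive anc(f,b) via R2 from cites(f,g), red(g,b)
round 1: derive anc(f,e) via R2 from cites(f,g), red(g,e)
round 1: derive anc(f,f) via R2 from cites(f,g), red(g,f)
round 1: derive anc(g,d) via R2 from cites(g,b), red(b,d)
round 1: derive anc(g,g) via R2 from cites(g,c), red(c,g)
round 2: derive anc(c,b) via R1 from anc(c,d), anc(d,b)
round 2: derive anc(c,c) via R1 from anc(c,d), anc(d,c)
round 2: derive anc(c,g) via R1 from anc(c,e), anc(e,g)
round 2: derive anc(c,i) via R1 from anc(c,d), anc(d,i)
round 2: derive anc(d,d) via R1 from anc(d,b), anc(b,d)
round 2: derive anc(d,e) via R1 from anc(d,b), anc(b,e)
round 2: derive anc(d,f) via R1 from anc(d,b), anc(b,f)
round 2: derive anc(d,g) via R1 from anc(d,b), anc(b,g)
round 2: derive anc(e,i) via R1 from anc(e,b), anc(b,i)
round 2: derive anc(f,c) via R1 from anc(f,b), anc(b,c)
round 2: derive anc(f,d) via R1 from anc(f,b), anc(b,d)
round 2: derive anc(f,i) via R1 from anc(f,b), anc(b,i)
round 2: derive anc(g,f) via R1 from anc(g,b), anc(b,f)
round 2: derive anc(g,i) via R1 from anc(g,b), anc(b,i)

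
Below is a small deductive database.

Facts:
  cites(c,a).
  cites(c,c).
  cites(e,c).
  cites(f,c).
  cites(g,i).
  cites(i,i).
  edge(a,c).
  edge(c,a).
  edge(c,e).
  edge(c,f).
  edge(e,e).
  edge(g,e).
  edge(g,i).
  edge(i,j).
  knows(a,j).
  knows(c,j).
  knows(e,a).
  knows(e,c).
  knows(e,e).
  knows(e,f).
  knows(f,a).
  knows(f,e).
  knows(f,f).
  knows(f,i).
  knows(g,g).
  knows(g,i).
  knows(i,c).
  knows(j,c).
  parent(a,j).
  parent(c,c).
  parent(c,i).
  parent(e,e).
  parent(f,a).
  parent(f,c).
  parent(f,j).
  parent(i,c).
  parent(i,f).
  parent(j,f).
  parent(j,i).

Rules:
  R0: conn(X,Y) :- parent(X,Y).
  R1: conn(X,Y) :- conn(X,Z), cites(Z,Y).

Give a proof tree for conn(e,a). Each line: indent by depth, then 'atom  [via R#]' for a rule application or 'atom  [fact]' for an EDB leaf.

conn(e,a)  [via R1]
  conn(e,c)  [via R1]
    conn(e,e)  [via R0]
      parent(e,e)  [fact]
    cites(e,c)  [fact]
  cites(c,a)  [fact]

round 1: derive conn(a,j) via R0 from parent(a,j)
round 1: derive conn(c,c) via R0 from parent(c,c)
round 1: derive conn(c,i) via R0 from parent(c,i)
round 1: derive conn(e,e) via R0 from parent(e,e)
round 1: derive conn(f,a) via R0 from parent(f,a)
round 1: derive conn(f,c) via R0 from parent(f,c)
round 1: derive conn(f,j) via R0 from parent(f,j)
round 1: derive conn(i,c) via R0 from parent(i,c)
round 1: derive conn(i,f) via R0 from parent(i,f)
round 1: derive conn(j,f) via R0 from parent(j,f)
round 1: derive conn(j,i) via R0 from parent(j,i)
round 2: derive conn(c,a) via R1 from conn(c,c), cites(c,a)
round 2: derive conn(e,c) via R1 from conn(e,e), cites(e,c)
round 2: derive conn(i,a) via R1 from conn(i,c), cites(c,a)
round 2: derive conn(j,c) via R1 from conn(j,f), cites(f,c)
round 3: derive conn(e,a) via R1 from conn(e,c), cites(c,a)
round 3: derive conn(j,a) via R1 from conn(j,c), cites(c,a)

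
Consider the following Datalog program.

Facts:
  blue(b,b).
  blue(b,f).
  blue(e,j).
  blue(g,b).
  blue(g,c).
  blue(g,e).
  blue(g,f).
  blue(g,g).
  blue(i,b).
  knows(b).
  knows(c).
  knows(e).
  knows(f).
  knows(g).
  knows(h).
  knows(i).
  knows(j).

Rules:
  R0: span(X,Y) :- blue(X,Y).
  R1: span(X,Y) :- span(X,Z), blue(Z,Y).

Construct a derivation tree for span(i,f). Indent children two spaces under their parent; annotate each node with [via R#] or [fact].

span(i,f)  [via R1]
  span(i,b)  [via R0]
    blue(i,b)  [fact]
  blue(b,f)  [fact]

round 1: derive span(b,b) via R0 from blue(b,b)
round 1: derive span(b,f) via R0 from blue(b,f)
round 1: derive span(e,j) via R0 from blue(e,j)
round 1: derive span(g,b) via R0 from blue(g,b)
round 1: derive span(g,c) via R0 from blue(g,c)
round 1: derive span(g,e) via R0 from blue(g,e)
round 1: derive span(g,f) via R0 from blue(g,f)
round 1: derive span(g,g) via R0 from blue(g,g)
round 1: derive span(i,b) via R0 from blue(i,b)
round 2: derive span(g,j) via R1 from span(g,e), blue(e,j)
round 2: derive span(i,f) via R1 from span(i,b), blue(b,f)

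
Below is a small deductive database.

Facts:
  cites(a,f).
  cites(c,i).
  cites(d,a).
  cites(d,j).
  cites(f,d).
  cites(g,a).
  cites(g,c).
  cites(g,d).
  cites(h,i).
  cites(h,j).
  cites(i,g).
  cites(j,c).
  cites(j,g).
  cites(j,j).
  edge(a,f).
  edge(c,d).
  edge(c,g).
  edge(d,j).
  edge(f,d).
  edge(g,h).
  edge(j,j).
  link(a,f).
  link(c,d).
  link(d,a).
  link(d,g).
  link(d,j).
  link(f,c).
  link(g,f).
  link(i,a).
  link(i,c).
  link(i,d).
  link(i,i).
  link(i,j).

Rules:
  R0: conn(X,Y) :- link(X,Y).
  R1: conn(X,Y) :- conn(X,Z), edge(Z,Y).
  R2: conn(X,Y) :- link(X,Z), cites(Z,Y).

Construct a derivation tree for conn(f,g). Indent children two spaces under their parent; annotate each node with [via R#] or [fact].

round 1: derive conn(a,f) via R0 from link(a,f)
round 1: derive conn(c,d) via R0 from link(c,d)
round 1: derive conn(d,a) via R0 from link(d,a)
round 1: derive conn(d,g) via R0 from link(d,g)
round 1: derive conn(d,j) via R0 from link(d,j)
round 1: derive conn(f,c) via R0 from link(f,c)
round 1: derive conn(g,f) via R0 from link(g,f)
round 1: derive conn(i,a) via R0 from link(i,a)
round 1: derive conn(i,c) via R0 from link(i,c)
round 1: derive conn(i,d) via R0 from link(i,d)
round 1: derive conn(i,i) via R0 from link(i,i)
round 1: derive conn(i,j) via R0 from link(i,j)
round 1: derive conn(a,d) via R2 from link(a,f), cites(f,d)
round 1: derive conn(c,a) via R2 from link(c,d), cites(d,a)
round 1: derive conn(c,j) via R2 from link(c,d), cites(d,j)
round 1: derive conn(d,c) via R2 from link(d,g), cites(g,c)
round 1: derive conn(d,d) via R2 from link(d,g), cites(g,d)
round 1: derive conn(d,f) via R2 from link(d,a), cites(a,f)
round 1: derive conn(f,i) via R2 from link(f,c), cites(c,i)
round 1: derive conn(g,d) via R2 from link(g,f), cites(f,d)
round 1: derive conn(i,f) via R2 from link(i,a), cites(a,f)
round 1: derive conn(i,g) via R2 from link(i,i), cites(i,g)
round 2: derive conn(a,j) via R1 from conn(a,d), edge(d,j)
round 2: derive conn(c,f) via R1 from conn(c,a), edge(a,f)
round 2: derive conn(d,h) via R1 from conn(d,g), edge(g,h)
round 2: derive conn(f,d) via R1 from conn(f,c), edge(c,d)
round 2: derive conn(f,g) via R1 from conn(f,c), edge(c,g)
round 2: derive conn(g,j) via R1 from conn(g,d), edge(d,j)
round 2: derive conn(i,h) via R1 from conn(i,g), edge(g,h)
round 3: derive conn(f,h) via R1 from conn(f,g), edge(g,h)
round 3: derive conn(f,j) via R1 from conn(f,d), edge(d,j)

conn(f,g)  [via R1]
  conn(f,c)  [via R0]
    link(f,c)  [fact]
  edge(c,g)  [fact]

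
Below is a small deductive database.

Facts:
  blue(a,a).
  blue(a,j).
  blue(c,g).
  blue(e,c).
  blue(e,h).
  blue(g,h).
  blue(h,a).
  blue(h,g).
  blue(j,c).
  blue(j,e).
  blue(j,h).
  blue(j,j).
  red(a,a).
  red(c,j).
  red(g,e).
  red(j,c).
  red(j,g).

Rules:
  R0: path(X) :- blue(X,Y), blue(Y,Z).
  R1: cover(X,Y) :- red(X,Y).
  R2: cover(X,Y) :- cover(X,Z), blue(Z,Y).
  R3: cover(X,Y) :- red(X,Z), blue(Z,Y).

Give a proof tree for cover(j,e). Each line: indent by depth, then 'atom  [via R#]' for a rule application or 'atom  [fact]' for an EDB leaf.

cover(j,e)  [via R2]
  cover(j,j)  [via R2]
    cover(j,a)  [via R2]
      cover(j,h)  [via R3]
        red(j,g)  [fact]
        blue(g,h)  [fact]
      blue(h,a)  [fact]
    blue(a,j)  [fact]
  blue(j,e)  [fact]

round 1: derive cover(a,a) via R1 from red(a,a)
round 1: derive cover(c,j) via R1 from red(c,j)
round 1: derive cover(g,e) via R1 from red(g,e)
round 1: derive cover(j,c) via R1 from red(j,c)
round 1: derive cover(j,g) via R1 from red(j,g)
round 1: derive cover(a,j) via R3 from red(a,a), blue(a,j)
round 1: derive cover(c,c) via R3 from red(c,j), blue(j,c)
round 1: derive cover(c,e) via R3 from red(c,j), blue(j,e)
round 1: derive cover(c,h) via R3 from red(c,j), blue(j,h)
round 1: derive cover(g,c) via R3 from red(g,e), blue(e,c)
round 1: derive cover(g,h) via R3 from red(g,e), blue(e,h)
round 1: derive cover(j,h) via R3 from red(j,g), blue(g,h)
round 2: derive cover(a,c) via R2 from cover(a,j), blue(j,c)
round 2: derive cover(a,e) via R2 from cover(a,j), blue(j,e)
round 2: derive cover(a,h) via R2 from cover(a,j), blue(j,h)
round 2: derive cover(c,a) via R2 from cover(c,h), blue(h,a)
round 2: derive cover(c,g) via R2 from cover(c,c), blue(c,g)
round 2: derive cover(g,a) via R2 from cover(g,h), blue(h,a)
round 2: derive cover(g,g) via R2 from cover(g,c), blue(c,g)
round 2: derive cover(j,a) via R2 from cover(j,h), blue(h,a)
round 3: derive cover(a,g) via R2 from cover(a,c), blue(c,g)
round 3: derive cover(g,j) via R2 from cover(g,a), blue(a,j)
round 3: derive cover(j,j) via R2 from cover(j,a), blue(a,j)
round 4: derive cover(j,e) via R2 from cover(j,j), blue(j,e)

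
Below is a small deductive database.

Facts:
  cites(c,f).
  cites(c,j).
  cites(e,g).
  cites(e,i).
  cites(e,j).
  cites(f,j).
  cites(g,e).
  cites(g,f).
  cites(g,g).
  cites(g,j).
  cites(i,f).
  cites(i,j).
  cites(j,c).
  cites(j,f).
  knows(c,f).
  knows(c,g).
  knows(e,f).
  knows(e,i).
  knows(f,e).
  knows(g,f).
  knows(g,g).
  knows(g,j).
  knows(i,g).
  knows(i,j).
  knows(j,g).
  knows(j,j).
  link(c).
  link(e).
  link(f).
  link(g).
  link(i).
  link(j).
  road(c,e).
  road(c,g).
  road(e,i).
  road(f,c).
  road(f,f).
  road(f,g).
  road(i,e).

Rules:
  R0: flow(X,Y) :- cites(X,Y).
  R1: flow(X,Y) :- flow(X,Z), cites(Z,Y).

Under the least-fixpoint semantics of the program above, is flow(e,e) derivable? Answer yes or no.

round 1: derive flow(c,f) via R0 from cites(c,f)
round 1: derive flow(c,j) via R0 from cites(c,j)
round 1: derive flow(e,g) via R0 from cites(e,g)
round 1: derive flow(e,i) via R0 from cites(e,i)
round 1: derive flow(e,j) via R0 from cites(e,j)
round 1: derive flow(f,j) via R0 from cites(f,j)
round 1: derive flow(g,e) via R0 from cites(g,e)
round 1: derive flow(g,f) via R0 from cites(g,f)
round 1: derive flow(g,g) via R0 from cites(g,g)
round 1: derive flow(g,j) via R0 from cites(g,j)
round 1: derive flow(i,f) via R0 from cites(i,f)
round 1: derive flow(i,j) via R0 from cites(i,j)
round 1: derive flow(j,c) via R0 from cites(j,c)
round 1: derive flow(j,f) via R0 from cites(j,f)
round 2: derive flow(c,c) via R1 from flow(c,j), cites(j,c)
round 2: derive flow(e,c) via R1 from flow(e,j), cites(j,c)
round 2: derive flow(e,e) via R1 from flow(e,g), cites(g,e)
round 2: derive flow(e,f) via R1 from flow(e,g), cites(g,f)
round 2: derive flow(f,c) via R1 from flow(f,j), cites(j,c)
round 2: derive flow(f,f) via R1 from flow(f,j), cites(j,f)
round 2: derive flow(g,c) via R1 from flow(g,j), cites(j,c)
round 2: derive flow(g,i) via R1 from flow(g,e), cites(e,i)
round 2: derive flow(i,c) via R1 from flow(i,j), cites(j,c)
round 2: derive flow(j,j) via R1 from flow(j,c), cites(c,j)

yes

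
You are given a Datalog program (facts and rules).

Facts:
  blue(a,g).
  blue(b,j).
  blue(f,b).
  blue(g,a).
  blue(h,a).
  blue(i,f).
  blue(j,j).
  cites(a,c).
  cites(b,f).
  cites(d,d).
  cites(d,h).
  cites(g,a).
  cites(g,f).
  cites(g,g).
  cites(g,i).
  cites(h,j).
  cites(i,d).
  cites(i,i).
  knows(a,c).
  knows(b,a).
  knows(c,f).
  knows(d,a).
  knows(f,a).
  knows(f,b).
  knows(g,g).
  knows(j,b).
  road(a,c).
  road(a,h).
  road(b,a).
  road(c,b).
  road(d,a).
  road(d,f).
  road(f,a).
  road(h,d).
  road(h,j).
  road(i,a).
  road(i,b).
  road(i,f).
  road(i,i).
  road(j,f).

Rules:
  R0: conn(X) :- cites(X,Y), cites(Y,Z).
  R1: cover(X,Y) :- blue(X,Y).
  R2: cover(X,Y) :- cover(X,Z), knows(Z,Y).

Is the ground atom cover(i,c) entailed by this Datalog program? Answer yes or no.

yes

round 1: derive cover(a,g) via R1 from blue(a,g)
round 1: derive cover(b,j) via R1 from blue(b,j)
round 1: derive cover(f,b) via R1 from blue(f,b)
round 1: derive cover(g,a) via R1 from blue(g,a)
round 1: derive cover(h,a) via R1 from blue(h,a)
round 1: derive cover(i,f) via R1 from blue(i,f)
round 1: derive cover(j,j) via R1 from blue(j,j)
round 2: derive cover(b,b) via R2 from cover(b,j), knows(j,b)
round 2: derive cover(f,a) via R2 from cover(f,b), knows(b,a)
round 2: derive cover(g,c) via R2 from cover(g,a), knows(a,c)
round 2: derive cover(h,c) via R2 from cover(h,a), knows(a,c)
round 2: derive cover(i,a) via R2 from cover(i,f), knows(f,a)
round 2: derive cover(i,b) via R2 from cover(i,f), knows(f,b)
round 2: derive cover(j,b) via R2 from cover(j,j), knows(j,b)
round 3: derive cover(b,a) via R2 from cover(b,b), knows(b,a)
round 3: derive cover(f,c) via R2 from cover(f,a), knows(a,c)
round 3: derive cover(g,f) via R2 from cover(g,c), knows(c,f)
round 3: derive cover(h,f) via R2 from cover(h,c), knows(c,f)
round 3: derive cover(i,c) via R2 from cover(i,a), knows(a,c)
round 3: derive cover(j,a) via R2 from cover(j,b), knows(b,a)
round 4: derive cover(b,c) via R2 from cover(b,a), knows(a,c)
round 4: derive cover(f,f) via R2 from cover(f,c), knows(c,f)
round 4: derive cover(g,b) via R2 from cover(g,f), knows(f,b)
round 4: derive cover(h,b) via R2 from cover(h,f), knows(f,b)
round 4: derive cover(j,c) via R2 from cover(j,a), knows(a,c)
round 5: derive cover(b,f) via R2 from cover(b,c), knows(c,f)
round 5: derive cover(j,f) via R2 from cover(j,c), knows(c,f)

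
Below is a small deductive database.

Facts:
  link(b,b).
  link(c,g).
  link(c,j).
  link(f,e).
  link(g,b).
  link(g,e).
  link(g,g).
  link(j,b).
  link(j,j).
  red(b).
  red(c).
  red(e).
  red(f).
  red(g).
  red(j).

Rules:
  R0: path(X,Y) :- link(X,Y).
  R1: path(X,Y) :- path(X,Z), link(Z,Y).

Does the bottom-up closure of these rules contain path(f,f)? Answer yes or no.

no

round 1: derive path(b,b) via R0 from link(b,b)
round 1: derive path(c,g) via R0 from link(c,g)
round 1: derive path(c,j) via R0 from link(c,j)
round 1: derive path(f,e) via R0 from link(f,e)
round 1: derive path(g,b) via R0 from link(g,b)
round 1: derive path(g,e) via R0 from link(g,e)
round 1: derive path(g,g) via R0 from link(g,g)
round 1: derive path(j,b) via R0 from link(j,b)
round 1: derive path(j,j) via R0 from link(j,j)
round 2: derive path(c,b) via R1 from path(c,g), link(g,b)
round 2: derive path(c,e) via R1 from path(c,g), link(g,e)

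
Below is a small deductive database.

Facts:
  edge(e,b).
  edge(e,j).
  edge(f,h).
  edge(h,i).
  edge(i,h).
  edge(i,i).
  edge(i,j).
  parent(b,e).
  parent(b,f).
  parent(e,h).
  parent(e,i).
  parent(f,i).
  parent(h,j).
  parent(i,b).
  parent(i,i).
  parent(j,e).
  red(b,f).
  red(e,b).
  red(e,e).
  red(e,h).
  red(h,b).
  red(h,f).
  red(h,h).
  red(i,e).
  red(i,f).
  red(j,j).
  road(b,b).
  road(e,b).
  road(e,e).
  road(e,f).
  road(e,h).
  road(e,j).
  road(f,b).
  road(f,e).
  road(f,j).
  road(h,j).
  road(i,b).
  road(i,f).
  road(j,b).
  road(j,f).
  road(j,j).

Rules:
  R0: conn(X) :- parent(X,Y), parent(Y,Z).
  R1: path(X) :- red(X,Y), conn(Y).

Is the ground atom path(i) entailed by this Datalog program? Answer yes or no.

yes

round 1: derive conn(b) via R0 from parent(b,e), parent(e,h)
round 1: derive conn(e) via R0 from parent(e,h), parent(h,j)
round 1: derive conn(f) via R0 from parent(f,i), parent(i,b)
round 1: derive conn(h) via R0 from parent(h,j), parent(j,e)
round 1: derive conn(i) via R0 from parent(i,b), parent(b,e)
round 1: derive conn(j) via R0 from parent(j,e), parent(e,h)
round 2: derive path(b) via R1 from red(b,f), conn(f)
round 2: derive path(e) via R1 from red(e,b), conn(b)
round 2: derive path(h) via R1 from red(h,b), conn(b)
round 2: derive path(i) via R1 from red(i,e), conn(e)
round 2: derive path(j) via R1 from red(j,j), conn(j)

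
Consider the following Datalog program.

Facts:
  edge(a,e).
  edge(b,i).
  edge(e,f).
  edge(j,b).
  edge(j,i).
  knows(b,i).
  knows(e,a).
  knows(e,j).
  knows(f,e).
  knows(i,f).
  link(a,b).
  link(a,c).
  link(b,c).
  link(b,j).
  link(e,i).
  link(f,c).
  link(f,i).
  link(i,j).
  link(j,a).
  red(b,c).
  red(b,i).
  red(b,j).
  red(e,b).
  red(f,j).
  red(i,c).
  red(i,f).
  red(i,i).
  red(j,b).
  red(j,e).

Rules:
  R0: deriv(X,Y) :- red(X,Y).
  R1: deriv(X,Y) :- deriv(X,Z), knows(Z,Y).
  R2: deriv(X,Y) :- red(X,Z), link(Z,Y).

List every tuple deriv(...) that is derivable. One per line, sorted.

round 1: derive deriv(b,c) via R0 from red(b,c)
round 1: derive deriv(b,i) via R0 from red(b,i)
round 1: derive deriv(b,j) via R0 from red(b,j)
round 1: derive deriv(e,b) via R0 from red(e,b)
round 1: derive deriv(f,j) via R0 from red(f,j)
round 1: derive deriv(i,c) via R0 from red(i,c)
round 1: derive deriv(i,f) via R0 from red(i,f)
round 1: derive deriv(i,i) via R0 from red(i,i)
round 1: derive deriv(j,b) via R0 from red(j,b)
round 1: derive deriv(j,e) via R0 from red(j,e)
round 1: derive deriv(b,a) via R2 from red(b,j), link(j,a)
round 1: derive deriv(e,c) via R2 from red(e,b), link(b,c)
round 1: derive deriv(e,j) via R2 from red(e,b), link(b,j)
round 1: derive deriv(f,a) via R2 from red(f,j), link(j,a)
round 1: derive deriv(i,j) via R2 from red(i,i), link(i,j)
round 1: derive deriv(j,c) via R2 from red(j,b), link(b,c)
round 1: derive deriv(j,i) via R2 from red(j,e), link(e,i)
round 1: derive deriv(j,j) via R2 from red(j,b), link(b,j)
round 2: derive deriv(b,f) via R1 from deriv(b,i), knows(i,f)
round 2: derive deriv(e,i) via R1 from deriv(e,b), knows(b,i)
round 2: derive deriv(i,e) via R1 from deriv(i,f), knows(f,e)
round 2: derive deriv(j,a) via R1 from deriv(j,e), knows(e,a)
round 2: derive deriv(j,f) via R1 from deriv(j,i), knows(i,f)
round 3: derive deriv(b,e) via R1 from deriv(b,f), knows(f,e)
round 3: derive deriv(e,f) via R1 from deriv(e,i), knows(i,f)
round 3: derive deriv(i,a) via R1 from deriv(i,e), knows(e,a)
round 4: derive deriv(e,e) via R1 from deriv(e,f), knows(f,e)
round 5: derive deriv(e,a) via R1 from deriv(e,e), knows(e,a)

deriv(b,a)
deriv(b,c)
deriv(b,e)
deriv(b,f)
deriv(b,i)
deriv(b,j)
deriv(e,a)
deriv(e,b)
deriv(e,c)
deriv(e,e)
deriv(e,f)
deriv(e,i)
deriv(e,j)
deriv(f,a)
deriv(f,j)
deriv(i,a)
deriv(i,c)
deriv(i,e)
deriv(i,f)
deriv(i,i)
deriv(i,j)
deriv(j,a)
deriv(j,b)
deriv(j,c)
deriv(j,e)
deriv(j,f)
deriv(j,i)
deriv(j,j)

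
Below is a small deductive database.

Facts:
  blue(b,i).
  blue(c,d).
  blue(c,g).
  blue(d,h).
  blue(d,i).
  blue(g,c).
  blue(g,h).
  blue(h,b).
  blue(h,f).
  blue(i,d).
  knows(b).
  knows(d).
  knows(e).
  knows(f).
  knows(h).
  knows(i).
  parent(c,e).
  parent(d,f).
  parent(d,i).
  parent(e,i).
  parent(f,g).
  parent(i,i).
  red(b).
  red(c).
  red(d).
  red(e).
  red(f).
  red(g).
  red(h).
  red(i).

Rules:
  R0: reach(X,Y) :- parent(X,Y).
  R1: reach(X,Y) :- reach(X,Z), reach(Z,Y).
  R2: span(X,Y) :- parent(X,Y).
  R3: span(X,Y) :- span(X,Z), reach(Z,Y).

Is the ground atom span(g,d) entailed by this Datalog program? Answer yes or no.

no

round 1: derive reach(c,e) via R0 from parent(c,e)
round 1: derive reach(d,f) via R0 from parent(d,f)
round 1: derive reach(d,i) via R0 from parent(d,i)
round 1: derive reach(e,i) via R0 from parent(e,i)
round 1: derive reach(f,g) via R0 from parent(f,g)
round 1: derive reach(i,i) via R0 from parent(i,i)
round 1: derive span(c,e) via R2 from parent(c,e)
round 1: derive span(d,f) via R2 from parent(d,f)
round 1: derive span(d,i) via R2 from parent(d,i)
round 1: derive span(e,i) via R2 from parent(e,i)
round 1: derive span(f,g) via R2 from parent(f,g)
round 1: derive span(i,i) via R2 from parent(i,i)
round 2: derive reach(c,i) via R1 from reach(c,e), reach(e,i)
round 2: derive reach(d,g) via R1 from reach(d,f), reach(f,g)
round 2: derive span(c,i) via R3 from span(c,e), reach(e,i)
round 2: derive span(d,g) via R3 from span(d,f), reach(f,g)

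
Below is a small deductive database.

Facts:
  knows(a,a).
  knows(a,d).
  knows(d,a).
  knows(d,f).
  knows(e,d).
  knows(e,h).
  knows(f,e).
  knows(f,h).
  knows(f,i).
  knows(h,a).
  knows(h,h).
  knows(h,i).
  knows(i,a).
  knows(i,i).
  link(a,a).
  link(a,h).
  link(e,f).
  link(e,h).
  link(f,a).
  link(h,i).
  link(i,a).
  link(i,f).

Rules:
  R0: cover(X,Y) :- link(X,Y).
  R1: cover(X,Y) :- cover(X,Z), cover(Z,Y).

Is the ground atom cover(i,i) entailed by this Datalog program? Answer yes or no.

round 1: derive cover(a,a) via R0 from link(a,a)
round 1: derive cover(a,h) via R0 from link(a,h)
round 1: derive cover(e,f) via R0 from link(e,f)
round 1: derive cover(e,h) via R0 from link(e,h)
round 1: derive cover(f,a) via R0 from link(f,a)
round 1: derive cover(h,i) via R0 from link(h,i)
round 1: derive cover(i,a) via R0 from link(i,a)
round 1: derive cover(i,f) via R0 from link(i,f)
round 2: derive cover(a,i) via R1 from cover(a,h), cover(h,i)
round 2: derive cover(e,a) via R1 from cover(e,f), cover(f,a)
round 2: derive cover(e,i) via R1 from cover(e,h), cover(h,i)
round 2: derive cover(f,h) via R1 from cover(f,a), cover(a,h)
round 2: derive cover(h,a) via R1 from cover(h,i), cover(i,a)
round 2: derive cover(h,f) via R1 from cover(h,i), cover(i,f)
round 2: derive cover(i,h) via R1 from cover(i,a), cover(a,h)
round 3: derive cover(a,f) via R1 from cover(a,h), cover(h,f)
round 3: derive cover(f,f) via R1 from cover(f,h), cover(h,f)
round 3: derive cover(f,i) via R1 from cover(f,a), cover(a,i)
round 3: derive cover(h,h) via R1 from cover(h,a), cover(a,h)
round 3: derive cover(i,i) via R1 from cover(i,a), cover(a,i)

yes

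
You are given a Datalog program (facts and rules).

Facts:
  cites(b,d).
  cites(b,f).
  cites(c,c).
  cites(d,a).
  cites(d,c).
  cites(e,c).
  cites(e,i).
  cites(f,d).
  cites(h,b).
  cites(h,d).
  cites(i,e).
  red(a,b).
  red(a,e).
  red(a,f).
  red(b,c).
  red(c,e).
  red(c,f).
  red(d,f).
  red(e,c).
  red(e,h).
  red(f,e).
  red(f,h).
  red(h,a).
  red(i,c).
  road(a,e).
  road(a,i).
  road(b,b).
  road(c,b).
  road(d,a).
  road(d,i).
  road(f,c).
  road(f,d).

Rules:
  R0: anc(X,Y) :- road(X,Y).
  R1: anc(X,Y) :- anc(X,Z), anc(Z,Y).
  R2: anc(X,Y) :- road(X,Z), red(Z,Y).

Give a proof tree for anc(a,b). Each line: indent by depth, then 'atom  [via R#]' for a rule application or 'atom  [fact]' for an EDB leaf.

round 1: derive anc(a,e) via R0 from road(a,e)
round 1: derive anc(a,i) via R0 from road(a,i)
round 1: derive anc(b,b) via R0 from road(b,b)
round 1: derive anc(c,b) via R0 from road(c,b)
round 1: derive anc(d,a) via R0 from road(d,a)
round 1: derive anc(d,i) via R0 from road(d,i)
round 1: derive anc(f,c) via R0 from road(f,c)
round 1: derive anc(f,d) via R0 from road(f,d)
round 1: derive anc(a,c) via R2 from road(a,e), red(e,c)
round 1: derive anc(a,h) via R2 from road(a,e), red(e,h)
round 1: derive anc(b,c) via R2 from road(b,b), red(b,c)
round 1: derive anc(c,c) via R2 from road(c,b), red(b,c)
round 1: derive anc(d,b) via R2 from road(d,a), red(a,b)
round 1: derive anc(d,c) via R2 from road(d,i), red(i,c)
round 1: derive anc(d,e) via R2 from road(d,a), red(a,e)
round 1: derive anc(d,f) via R2 from road(d,a), red(a,f)
round 1: derive anc(f,e) via R2 from road(f,c), red(c,e)
round 1: derive anc(f,f) via R2 from road(f,c), red(c,f)
round 2: derive anc(a,b) via R1 from anc(a,c), anc(c,b)
round 2: derive anc(d,d) via R1 from anc(d,f), anc(f,d)
round 2: derive anc(d,h) via R1 from anc(d,a), anc(a,h)
round 2: derive anc(f,a) via R1 from anc(f,d), anc(d,a)
round 2: derive anc(f,b) via R1 from anc(f,c), anc(c,b)
round 2: derive anc(f,i) via R1 from anc(f,d), anc(d,i)
round 3: derive anc(f,h) via R1 from anc(f,a), anc(a,h)

anc(a,b)  [via R1]
  anc(a,c)  [via R2]
    road(a,e)  [fact]
    red(e,c)  [fact]
  anc(c,b)  [via R0]
    road(c,b)  [fact]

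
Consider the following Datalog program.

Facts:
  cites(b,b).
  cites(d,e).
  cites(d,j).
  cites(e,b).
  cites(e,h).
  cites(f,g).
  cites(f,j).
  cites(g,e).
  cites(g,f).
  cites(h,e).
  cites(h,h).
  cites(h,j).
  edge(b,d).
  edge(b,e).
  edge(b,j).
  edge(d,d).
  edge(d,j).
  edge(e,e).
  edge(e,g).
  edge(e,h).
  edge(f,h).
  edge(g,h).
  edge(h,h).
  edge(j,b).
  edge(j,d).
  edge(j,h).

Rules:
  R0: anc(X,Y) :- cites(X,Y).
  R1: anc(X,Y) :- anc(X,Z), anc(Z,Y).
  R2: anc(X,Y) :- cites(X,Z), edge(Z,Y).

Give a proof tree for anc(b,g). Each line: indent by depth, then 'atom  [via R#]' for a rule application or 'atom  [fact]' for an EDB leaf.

round 1: derive anc(b,b) via R0 from cites(b,b)
round 1: derive anc(d,e) via R0 from cites(d,e)
round 1: derive anc(d,j) via R0 from cites(d,j)
round 1: derive anc(e,b) via R0 from cites(e,b)
round 1: derive anc(e,h) via R0 from cites(e,h)
round 1: derive anc(f,g) via R0 from cites(f,g)
round 1: derive anc(f,j) via R0 from cites(f,j)
round 1: derive anc(g,e) via R0 from cites(g,e)
round 1: derive anc(g,f) via R0 from cites(g,f)
round 1: derive anc(h,e) via R0 from cites(h,e)
round 1: derive anc(h,h) via R0 from cites(h,h)
round 1: derive anc(h,j) via R0 from cites(h,j)
round 1: derive anc(b,d) via R2 from cites(b,b), edge(b,d)
round 1: derive anc(b,e) via R2 from cites(b,b), edge(b,e)
round 1: derive anc(b,j) via R2 from cites(b,b), edge(b,j)
round 1: derive anc(d,b) via R2 from cites(d,j), edge(j,b)
round 1: derive anc(d,d) via R2 from cites(d,j), edge(j,d)
round 1: derive anc(d,g) via R2 from cites(d,e), edge(e,g)
round 1: derive anc(d,h) via R2 from cites(d,e), edge(e,h)
round 1: derive anc(e,d) via R2 from cites(e,b), edge(b,d)
round 1: derive anc(e,e) via R2 from cites(e,b), edge(b,e)
round 1: derive anc(e,j) via R2 from cites(e,b), edge(b,j)
round 1: derive anc(f,b) via R2 from cites(f,j), edge(j,b)
round 1: derive anc(f,d) via R2 from cites(f,j), edge(j,d)
round 1: derive anc(f,h) via R2 from cites(f,g), edge(g,h)
round 1: derive anc(g,g) via R2 from cites(g,e), edge(e,g)
round 1: derive anc(g,h) via R2 from cites(g,e), edge(e,h)
round 1: derive anc(h,b) via R2 from cites(h,j), edge(j,b)
round 1: derive anc(h,d) via R2 from cites(h,j), edge(j,d)
round 1: derive anc(h,g) via R2 from cites(h,e), edge(e,g)
round 2: derive anc(b,g) via R1 from anc(b,d), anc(d,g)
round 2: derive anc(b,h) via R1 from anc(b,d), anc(d,h)
round 2: derive anc(d,f) via R1 from anc(d,g), anc(g,f)
round 2: derive anc(e,g) via R1 from anc(e,d), anc(d,g)
round 2: derive anc(f,e) via R1 from anc(f,b), anc(b,e)
round 2: derive anc(f,f) via R1 from anc(f,g), anc(g,f)
round 2: derive anc(g,b) via R1 from anc(g,e), anc(e,b)
round 2: derive anc(g,d) via R1 from anc(g,e), anc(e,d)
round 2: derive anc(g,j) via R1 from anc(g,e), anc(e,j)
round 2: derive anc(h,f) via R1 from anc(h,g), anc(g,f)
round 3: derive anc(b,f) via R1 from anc(b,d), anc(d,f)
round 3: derive anc(e,f) via R1 from anc(e,d), anc(d,f)

anc(b,g)  [via R1]
  anc(b,d)  [via R2]
    cites(b,b)  [fact]
    edge(b,d)  [fact]
  anc(d,g)  [via R2]
    cites(d,e)  [fact]
    edge(e,g)  [fact]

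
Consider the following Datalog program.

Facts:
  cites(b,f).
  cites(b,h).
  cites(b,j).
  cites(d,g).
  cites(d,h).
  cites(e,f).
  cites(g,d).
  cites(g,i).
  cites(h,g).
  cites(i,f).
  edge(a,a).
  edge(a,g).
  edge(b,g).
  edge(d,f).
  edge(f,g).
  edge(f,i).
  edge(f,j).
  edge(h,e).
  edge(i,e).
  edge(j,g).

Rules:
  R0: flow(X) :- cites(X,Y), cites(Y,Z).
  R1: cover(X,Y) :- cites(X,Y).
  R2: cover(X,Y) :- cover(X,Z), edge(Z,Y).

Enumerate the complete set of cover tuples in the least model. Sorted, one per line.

round 1: derive cover(b,f) via R1 from cites(b,f)
round 1: derive cover(b,h) via R1 from cites(b,h)
round 1: derive cover(b,j) via R1 from cites(b,j)
round 1: derive cover(d,g) via R1 from cites(d,g)
round 1: derive cover(d,h) via R1 from cites(d,h)
round 1: derive cover(e,f) via R1 from cites(e,f)
round 1: derive cover(g,d) via R1 from cites(g,d)
round 1: derive cover(g,i) via R1 from cites(g,i)
round 1: derive cover(h,g) via R1 from cites(h,g)
round 1: derive cover(i,f) via R1 from cites(i,f)
round 2: derive cover(b,e) via R2 from cover(b,h), edge(h,e)
round 2: derive cover(b,g) via R2 from cover(b,f), edge(f,g)
round 2: derive cover(b,i) via R2 from cover(b,f), edge(f,i)
round 2: derive cover(d,e) via R2 from cover(d,h), edge(h,e)
round 2: derive cover(e,g) via R2 from cover(e,f), edge(f,g)
round 2: derive cover(e,i) via R2 from cover(e,f), edge(f,i)
round 2: derive cover(e,j) via R2 from cover(e,f), edge(f,j)
round 2: derive cover(g,e) via R2 from cover(g,i), edge(i,e)
round 2: derive cover(g,f) via R2 from cover(g,d), edge(d,f)
round 2: derive cover(i,g) via R2 from cover(i,f), edge(f,g)
round 2: derive cover(i,i) via R2 from cover(i,f), edge(f,i)
round 2: derive cover(i,j) via R2 from cover(i,f), edge(f,j)
round 3: derive cover(e,e) via R2 from cover(e,i), edge(i,e)
round 3: derive cover(g,g) via R2 from cover(g,f), edge(f,g)
round 3: derive cover(g,j) via R2 from cover(g,f), edge(f,j)
round 3: derive cover(i,e) via R2 from cover(i,i), edge(i,e)

cover(b,e)
cover(b,f)
cover(b,g)
cover(b,h)
cover(b,i)
cover(b,j)
cover(d,e)
cover(d,g)
cover(d,h)
cover(e,e)
cover(e,f)
cover(e,g)
cover(e,i)
cover(e,j)
cover(g,d)
cover(g,e)
cover(g,f)
cover(g,g)
cover(g,i)
cover(g,j)
cover(h,g)
cover(i,e)
cover(i,f)
cover(i,g)
cover(i,i)
cover(i,j)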